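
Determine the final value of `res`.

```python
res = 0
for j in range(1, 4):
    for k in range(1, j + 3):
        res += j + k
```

j=1,k=1: res = 0+2 = 2
j=1,k=2: res = 2+3 = 5
j=1,k=3: res = 5+4 = 9
j=2,k=1: res = 9+3 = 12
j=2,k=2: res = 12+4 = 16
j=2,k=3: res = 16+5 = 21
j=2,k=4: res = 21+6 = 27
j=3,k=1: res = 27+4 = 31
j=3,k=2: res = 31+5 = 36
j=3,k=3: res = 36+6 = 42
j=3,k=4: res = 42+7 = 49
j=3,k=5: res = 49+8 = 57

57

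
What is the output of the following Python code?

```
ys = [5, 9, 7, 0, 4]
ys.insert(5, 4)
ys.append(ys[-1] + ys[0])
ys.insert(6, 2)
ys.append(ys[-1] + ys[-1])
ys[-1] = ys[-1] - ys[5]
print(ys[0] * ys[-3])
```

10

insert 4 at 5 → [5, 9, 7, 0, 4, 4]
append ys[-1]+ys[0] = 4+5 = 9 → [5, 9, 7, 0, 4, 4, 9]
insert 2 at 6 → [5, 9, 7, 0, 4, 4, 2, 9]
append ys[-1]+ys[-1] = 9+9 = 18 → [5, 9, 7, 0, 4, 4, 2, 9, 18]
ys[-1] = ys[-1]-ys[5] = 18-4 = 14 → [5, 9, 7, 0, 4, 4, 2, 9, 14]
ys[0]*ys[-3] = 5*2 = 10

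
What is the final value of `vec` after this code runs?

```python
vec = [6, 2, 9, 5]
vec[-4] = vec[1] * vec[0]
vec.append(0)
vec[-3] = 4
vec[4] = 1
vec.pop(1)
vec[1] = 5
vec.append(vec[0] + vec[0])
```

vec[-4] = vec[1]*vec[0] = 2*6 = 12 → [12, 2, 9, 5]
append 0 → [12, 2, 9, 5, 0]
vec[-3] = 4 → [12, 2, 4, 5, 0]
vec[4] = 1 → [12, 2, 4, 5, 1]
pop(1) removes 2 → [12, 4, 5, 1]
vec[1] = 5 → [12, 5, 5, 1]
append vec[0]+vec[0] = 12+12 = 24 → [12, 5, 5, 1, 24]

[12, 5, 5, 1, 24]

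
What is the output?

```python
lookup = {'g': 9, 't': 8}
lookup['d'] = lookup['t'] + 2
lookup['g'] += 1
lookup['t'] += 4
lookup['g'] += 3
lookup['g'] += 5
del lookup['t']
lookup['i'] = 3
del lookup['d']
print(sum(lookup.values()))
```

21

lookup['d'] = lookup['t']+2 = 10 → {'g': 9, 't': 8, 'd': 10}
lookup['g'] = 9+1 = 10 → {'g': 10, 't': 8, 'd': 10}
lookup['t'] = 8+4 = 12 → {'g': 10, 't': 12, 'd': 10}
lookup['g'] = 10+3 = 13 → {'g': 13, 't': 12, 'd': 10}
lookup['g'] = 13+5 = 18 → {'g': 18, 't': 12, 'd': 10}
del 't' → {'g': 18, 'd': 10}
lookup['i'] = 3 → {'g': 18, 'd': 10, 'i': 3}
del 'd' → {'g': 18, 'i': 3}
sum of values = 21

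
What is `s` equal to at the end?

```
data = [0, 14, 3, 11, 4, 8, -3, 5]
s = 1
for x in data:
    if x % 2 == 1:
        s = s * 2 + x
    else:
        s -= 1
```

43

x=0: not odd, s = 1-1 = 0
x=14: not odd, s = 0-1 = -1
x=3: odd, s = (-1)*2+3 = 1
x=11: odd, s = 1*2+11 = 13
x=4: not odd, s = 13-1 = 12
x=8: not odd, s = 12-1 = 11
x=-3: odd, s = 11*2+(-3) = 19
x=5: odd, s = 19*2+5 = 43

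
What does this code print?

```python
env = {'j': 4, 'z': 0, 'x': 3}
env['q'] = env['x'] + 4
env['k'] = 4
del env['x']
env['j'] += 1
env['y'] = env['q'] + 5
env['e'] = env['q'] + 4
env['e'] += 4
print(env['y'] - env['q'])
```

5

env['q'] = env['x']+4 = 7 → {'j': 4, 'z': 0, 'x': 3, 'q': 7}
env['k'] = 4 → {'j': 4, 'z': 0, 'x': 3, 'q': 7, 'k': 4}
del 'x' → {'j': 4, 'z': 0, 'q': 7, 'k': 4}
env['j'] = 4+1 = 5 → {'j': 5, 'z': 0, 'q': 7, 'k': 4}
env['y'] = env['q']+5 = 12 → {'j': 5, 'z': 0, 'q': 7, 'k': 4, 'y': 12}
env['e'] = env['q']+4 = 11 → {'j': 5, 'z': 0, 'q': 7, 'k': 4, 'y': 12, 'e': 11}
env['e'] = 11+4 = 15 → {'j': 5, 'z': 0, 'q': 7, 'k': 4, 'y': 12, 'e': 15}
env['y']-env['q'] = 12-7 = 5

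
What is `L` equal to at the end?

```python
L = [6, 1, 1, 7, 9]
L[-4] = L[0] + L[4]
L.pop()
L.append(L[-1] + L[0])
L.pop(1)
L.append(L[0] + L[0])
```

[6, 1, 7, 13, 12]

L[-4] = L[0]+L[4] = 6+9 = 15 → [6, 15, 1, 7, 9]
pop() removes 9 → [6, 15, 1, 7]
append L[-1]+L[0] = 7+6 = 13 → [6, 15, 1, 7, 13]
pop(1) removes 15 → [6, 1, 7, 13]
append L[0]+L[0] = 6+6 = 12 → [6, 1, 7, 13, 12]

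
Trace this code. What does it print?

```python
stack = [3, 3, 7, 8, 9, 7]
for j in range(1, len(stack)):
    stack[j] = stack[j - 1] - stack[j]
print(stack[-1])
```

j=1: stack[1] = 3-3 = 0 → [3, 0, 7, 8, 9, 7]
j=2: stack[2] = 0-7 = -7 → [3, 0, -7, 8, 9, 7]
j=3: stack[3] = (-7)-8 = -15 → [3, 0, -7, -15, 9, 7]
j=4: stack[4] = (-15)-9 = -24 → [3, 0, -7, -15, -24, 7]
j=5: stack[5] = (-24)-7 = -31 → [3, 0, -7, -15, -24, -31]

-31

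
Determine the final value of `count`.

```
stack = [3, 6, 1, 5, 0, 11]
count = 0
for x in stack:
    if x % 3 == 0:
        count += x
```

x=3: %3==0, count = 0+3 = 3
x=6: %3==0, count = 3+6 = 9
x=1: not %3==0
x=5: not %3==0
x=0: %3==0, count = 9+0 = 9
x=11: not %3==0

9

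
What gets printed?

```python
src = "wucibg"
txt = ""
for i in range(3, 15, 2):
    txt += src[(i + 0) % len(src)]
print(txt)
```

i=3: add src[3]='i' → 'i'
i=5: add src[5]='g' → 'ig'
i=7: add src[1]='u' → 'igu'
i=9: add src[3]='i' → 'igui'
i=11: add src[5]='g' → 'iguig'
i=13: add src[1]='u' → 'iguigu'

iguigu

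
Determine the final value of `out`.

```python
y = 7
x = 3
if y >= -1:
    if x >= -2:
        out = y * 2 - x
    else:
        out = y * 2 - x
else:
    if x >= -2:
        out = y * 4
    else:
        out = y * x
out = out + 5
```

y=7, x=3
y >= -1 is True; x >= -2 is True
→ out = y * 2 - x = 11
out = 11+5 = 16

16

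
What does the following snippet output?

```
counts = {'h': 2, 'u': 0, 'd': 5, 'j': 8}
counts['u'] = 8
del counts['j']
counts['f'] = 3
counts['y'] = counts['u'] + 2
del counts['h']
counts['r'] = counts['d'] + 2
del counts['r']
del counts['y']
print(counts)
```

counts['u'] = 8 → {'h': 2, 'u': 8, 'd': 5, 'j': 8}
del 'j' → {'h': 2, 'u': 8, 'd': 5}
counts['f'] = 3 → {'h': 2, 'u': 8, 'd': 5, 'f': 3}
counts['y'] = counts['u']+2 = 10 → {'h': 2, 'u': 8, 'd': 5, 'f': 3, 'y': 10}
del 'h' → {'u': 8, 'd': 5, 'f': 3, 'y': 10}
counts['r'] = counts['d']+2 = 7 → {'u': 8, 'd': 5, 'f': 3, 'y': 10, 'r': 7}
del 'r' → {'u': 8, 'd': 5, 'f': 3, 'y': 10}
del 'y' → {'u': 8, 'd': 5, 'f': 3}

{'u': 8, 'd': 5, 'f': 3}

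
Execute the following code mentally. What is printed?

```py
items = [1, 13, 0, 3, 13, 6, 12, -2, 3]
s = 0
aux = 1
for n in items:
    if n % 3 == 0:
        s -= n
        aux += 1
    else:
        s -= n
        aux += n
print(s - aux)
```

-80

n=1: not %3==0, s = 0-1 = -1; aux=2
n=13: not %3==0, s = (-1)-13 = -14; aux=15
n=0: %3==0, s = (-14)-0 = -14; aux=16
n=3: %3==0, s = (-14)-3 = -17; aux=17
n=13: not %3==0, s = (-17)-13 = -30; aux=30
n=6: %3==0, s = (-30)-6 = -36; aux=31
n=12: %3==0, s = (-36)-12 = -48; aux=32
n=-2: not %3==0, s = (-48)-(-2) = -46; aux=30
n=3: %3==0, s = (-46)-3 = -49; aux=31
s-aux = (-49)-31 = -80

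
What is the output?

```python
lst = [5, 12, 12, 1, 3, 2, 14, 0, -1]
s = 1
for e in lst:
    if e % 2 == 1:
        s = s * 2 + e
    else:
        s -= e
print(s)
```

-159

e=5: odd, s = 1*2+5 = 7
e=12: not odd, s = 7-12 = -5
e=12: not odd, s = (-5)-12 = -17
e=1: odd, s = (-17)*2+1 = -33
e=3: odd, s = (-33)*2+3 = -63
e=2: not odd, s = (-63)-2 = -65
e=14: not odd, s = (-65)-14 = -79
e=0: not odd, s = (-79)-0 = -79
e=-1: odd, s = (-79)*2+(-1) = -159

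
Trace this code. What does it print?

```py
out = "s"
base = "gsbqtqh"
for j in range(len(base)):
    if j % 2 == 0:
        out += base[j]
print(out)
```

sgbth

j=0: add 'g' → 'sg'
j=1: skip
j=2: add 'b' → 'sgb'
j=3: skip
j=4: add 't' → 'sgbt'
j=5: skip
j=6: add 'h' → 'sgbth'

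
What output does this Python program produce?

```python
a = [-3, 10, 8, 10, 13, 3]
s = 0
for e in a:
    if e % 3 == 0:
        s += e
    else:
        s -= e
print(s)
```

e=-3: %3==0, s = 0+(-3) = -3
e=10: not %3==0, s = (-3)-10 = -13
e=8: not %3==0, s = (-13)-8 = -21
e=10: not %3==0, s = (-21)-10 = -31
e=13: not %3==0, s = (-31)-13 = -44
e=3: %3==0, s = (-44)+3 = -41

-41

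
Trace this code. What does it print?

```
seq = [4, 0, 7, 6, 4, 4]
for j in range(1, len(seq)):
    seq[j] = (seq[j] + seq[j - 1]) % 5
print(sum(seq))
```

j=1: seq[1] = (0+4)%5 = 4 → [4, 4, 7, 6, 4, 4]
j=2: seq[2] = (7+4)%5 = 1 → [4, 4, 1, 6, 4, 4]
j=3: seq[3] = (6+1)%5 = 2 → [4, 4, 1, 2, 4, 4]
j=4: seq[4] = (4+2)%5 = 1 → [4, 4, 1, 2, 1, 4]
j=5: seq[5] = (4+1)%5 = 0 → [4, 4, 1, 2, 1, 0]
sum = 12

12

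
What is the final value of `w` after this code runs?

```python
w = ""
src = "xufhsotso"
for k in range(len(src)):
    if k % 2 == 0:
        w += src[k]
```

k=0: add 'x' → 'x'
k=1: skip
k=2: add 'f' → 'xf'
k=3: skip
k=4: add 's' → 'xfs'
k=5: skip
k=6: add 't' → 'xfst'
k=7: skip
k=8: add 'o' → 'xfsto'

'xfsto'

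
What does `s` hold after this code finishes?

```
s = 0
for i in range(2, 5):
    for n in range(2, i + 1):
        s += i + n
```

i=2,n=2: s = 0+4 = 4
i=3,n=2: s = 4+5 = 9
i=3,n=3: s = 9+6 = 15
i=4,n=2: s = 15+6 = 21
i=4,n=3: s = 21+7 = 28
i=4,n=4: s = 28+8 = 36

36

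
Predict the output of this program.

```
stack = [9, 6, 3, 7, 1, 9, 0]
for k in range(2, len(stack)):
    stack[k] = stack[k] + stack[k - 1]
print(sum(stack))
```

109

k=2: stack[2] = 3+6 = 9 → [9, 6, 9, 7, 1, 9, 0]
k=3: stack[3] = 7+9 = 16 → [9, 6, 9, 16, 1, 9, 0]
k=4: stack[4] = 1+16 = 17 → [9, 6, 9, 16, 17, 9, 0]
k=5: stack[5] = 9+17 = 26 → [9, 6, 9, 16, 17, 26, 0]
k=6: stack[6] = 0+26 = 26 → [9, 6, 9, 16, 17, 26, 26]
sum = 109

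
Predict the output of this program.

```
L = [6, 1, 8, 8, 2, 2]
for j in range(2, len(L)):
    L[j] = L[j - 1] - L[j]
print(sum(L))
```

j=2: L[2] = 1-8 = -7 → [6, 1, -7, 8, 2, 2]
j=3: L[3] = (-7)-8 = -15 → [6, 1, -7, -15, 2, 2]
j=4: L[4] = (-15)-2 = -17 → [6, 1, -7, -15, -17, 2]
j=5: L[5] = (-17)-2 = -19 → [6, 1, -7, -15, -17, -19]
sum = -51

-51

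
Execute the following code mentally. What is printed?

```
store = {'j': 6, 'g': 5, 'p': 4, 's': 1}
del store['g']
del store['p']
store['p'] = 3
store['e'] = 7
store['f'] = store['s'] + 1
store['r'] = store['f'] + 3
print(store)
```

del 'g' → {'j': 6, 'p': 4, 's': 1}
del 'p' → {'j': 6, 's': 1}
store['p'] = 3 → {'j': 6, 's': 1, 'p': 3}
store['e'] = 7 → {'j': 6, 's': 1, 'p': 3, 'e': 7}
store['f'] = store['s']+1 = 2 → {'j': 6, 's': 1, 'p': 3, 'e': 7, 'f': 2}
store['r'] = store['f']+3 = 5 → {'j': 6, 's': 1, 'p': 3, 'e': 7, 'f': 2, 'r': 5}

{'j': 6, 's': 1, 'p': 3, 'e': 7, 'f': 2, 'r': 5}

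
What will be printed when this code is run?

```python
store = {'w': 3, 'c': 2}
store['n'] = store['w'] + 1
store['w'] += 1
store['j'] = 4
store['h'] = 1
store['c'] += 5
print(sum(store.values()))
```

store['n'] = store['w']+1 = 4 → {'w': 3, 'c': 2, 'n': 4}
store['w'] = 3+1 = 4 → {'w': 4, 'c': 2, 'n': 4}
store['j'] = 4 → {'w': 4, 'c': 2, 'n': 4, 'j': 4}
store['h'] = 1 → {'w': 4, 'c': 2, 'n': 4, 'j': 4, 'h': 1}
store['c'] = 2+5 = 7 → {'w': 4, 'c': 7, 'n': 4, 'j': 4, 'h': 1}
sum of values = 20

20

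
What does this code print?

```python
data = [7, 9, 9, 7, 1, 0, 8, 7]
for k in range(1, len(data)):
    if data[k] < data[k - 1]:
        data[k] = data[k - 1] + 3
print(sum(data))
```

k=1: 9>=7, unchanged → [7, 9, 9, 7, 1, 0, 8, 7]
k=2: 9>=9, unchanged → [7, 9, 9, 7, 1, 0, 8, 7]
k=3: 7<9, data[3] = 9+3 = 12 → [7, 9, 9, 12, 1, 0, 8, 7]
k=4: 1<12, data[4] = 12+3 = 15 → [7, 9, 9, 12, 15, 0, 8, 7]
k=5: 0<15, data[5] = 15+3 = 18 → [7, 9, 9, 12, 15, 18, 8, 7]
k=6: 8<18, data[6] = 18+3 = 21 → [7, 9, 9, 12, 15, 18, 21, 7]
k=7: 7<21, data[7] = 21+3 = 24 → [7, 9, 9, 12, 15, 18, 21, 24]
sum = 115

115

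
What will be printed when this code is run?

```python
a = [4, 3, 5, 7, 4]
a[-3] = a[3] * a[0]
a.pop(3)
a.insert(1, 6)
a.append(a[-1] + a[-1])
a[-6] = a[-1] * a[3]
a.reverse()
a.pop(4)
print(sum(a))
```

a[-3] = a[3]*a[0] = 7*4 = 28 → [4, 3, 28, 7, 4]
pop(3) removes 7 → [4, 3, 28, 4]
insert 6 at 1 → [4, 6, 3, 28, 4]
append a[-1]+a[-1] = 4+4 = 8 → [4, 6, 3, 28, 4, 8]
a[-6] = a[-1]*a[3] = 8*28 = 224 → [224, 6, 3, 28, 4, 8]
reverse → [8, 4, 28, 3, 6, 224]
pop(4) removes 6 → [8, 4, 28, 3, 224]
sum = 267

267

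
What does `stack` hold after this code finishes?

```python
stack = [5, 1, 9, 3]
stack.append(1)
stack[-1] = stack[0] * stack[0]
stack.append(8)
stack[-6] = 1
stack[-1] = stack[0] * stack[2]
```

append 1 → [5, 1, 9, 3, 1]
stack[-1] = stack[0]*stack[0] = 5*5 = 25 → [5, 1, 9, 3, 25]
append 8 → [5, 1, 9, 3, 25, 8]
stack[-6] = 1 → [1, 1, 9, 3, 25, 8]
stack[-1] = stack[0]*stack[2] = 1*9 = 9 → [1, 1, 9, 3, 25, 9]

[1, 1, 9, 3, 25, 9]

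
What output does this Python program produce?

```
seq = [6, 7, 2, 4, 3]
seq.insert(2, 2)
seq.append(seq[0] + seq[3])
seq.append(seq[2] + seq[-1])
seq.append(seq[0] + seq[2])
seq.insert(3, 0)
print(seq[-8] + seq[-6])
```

4

insert 2 at 2 → [6, 7, 2, 2, 4, 3]
append seq[0]+seq[3] = 6+2 = 8 → [6, 7, 2, 2, 4, 3, 8]
append seq[2]+seq[-1] = 2+8 = 10 → [6, 7, 2, 2, 4, 3, 8, 10]
append seq[0]+seq[2] = 6+2 = 8 → [6, 7, 2, 2, 4, 3, 8, 10, 8]
insert 0 at 3 → [6, 7, 2, 0, 2, 4, 3, 8, 10, 8]
seq[-8]+seq[-6] = 2+2 = 4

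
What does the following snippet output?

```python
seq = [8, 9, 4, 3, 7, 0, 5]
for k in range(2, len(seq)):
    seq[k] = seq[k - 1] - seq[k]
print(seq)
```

k=2: seq[2] = 9-4 = 5 → [8, 9, 5, 3, 7, 0, 5]
k=3: seq[3] = 5-3 = 2 → [8, 9, 5, 2, 7, 0, 5]
k=4: seq[4] = 2-7 = -5 → [8, 9, 5, 2, -5, 0, 5]
k=5: seq[5] = (-5)-0 = -5 → [8, 9, 5, 2, -5, -5, 5]
k=6: seq[6] = (-5)-5 = -10 → [8, 9, 5, 2, -5, -5, -10]

[8, 9, 5, 2, -5, -5, -10]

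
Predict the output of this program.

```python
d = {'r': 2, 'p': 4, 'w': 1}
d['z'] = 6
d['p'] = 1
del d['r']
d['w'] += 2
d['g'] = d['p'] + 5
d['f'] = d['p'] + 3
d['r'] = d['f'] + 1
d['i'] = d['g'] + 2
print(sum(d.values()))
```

33

d['z'] = 6 → {'r': 2, 'p': 4, 'w': 1, 'z': 6}
d['p'] = 1 → {'r': 2, 'p': 1, 'w': 1, 'z': 6}
del 'r' → {'p': 1, 'w': 1, 'z': 6}
d['w'] = 1+2 = 3 → {'p': 1, 'w': 3, 'z': 6}
d['g'] = d['p']+5 = 6 → {'p': 1, 'w': 3, 'z': 6, 'g': 6}
d['f'] = d['p']+3 = 4 → {'p': 1, 'w': 3, 'z': 6, 'g': 6, 'f': 4}
d['r'] = d['f']+1 = 5 → {'p': 1, 'w': 3, 'z': 6, 'g': 6, 'f': 4, 'r': 5}
d['i'] = d['g']+2 = 8 → {'p': 1, 'w': 3, 'z': 6, 'g': 6, 'f': 4, 'r': 5, 'i': 8}
sum of values = 33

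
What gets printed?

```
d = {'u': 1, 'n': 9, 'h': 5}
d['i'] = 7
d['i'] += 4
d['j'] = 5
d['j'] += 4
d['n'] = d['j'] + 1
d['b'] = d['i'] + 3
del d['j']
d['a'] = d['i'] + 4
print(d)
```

{'u': 1, 'n': 10, 'h': 5, 'i': 11, 'b': 14, 'a': 15}

d['i'] = 7 → {'u': 1, 'n': 9, 'h': 5, 'i': 7}
d['i'] = 7+4 = 11 → {'u': 1, 'n': 9, 'h': 5, 'i': 11}
d['j'] = 5 → {'u': 1, 'n': 9, 'h': 5, 'i': 11, 'j': 5}
d['j'] = 5+4 = 9 → {'u': 1, 'n': 9, 'h': 5, 'i': 11, 'j': 9}
d['n'] = d['j']+1 = 10 → {'u': 1, 'n': 10, 'h': 5, 'i': 11, 'j': 9}
d['b'] = d['i']+3 = 14 → {'u': 1, 'n': 10, 'h': 5, 'i': 11, 'j': 9, 'b': 14}
del 'j' → {'u': 1, 'n': 10, 'h': 5, 'i': 11, 'b': 14}
d['a'] = d['i']+4 = 15 → {'u': 1, 'n': 10, 'h': 5, 'i': 11, 'b': 14, 'a': 15}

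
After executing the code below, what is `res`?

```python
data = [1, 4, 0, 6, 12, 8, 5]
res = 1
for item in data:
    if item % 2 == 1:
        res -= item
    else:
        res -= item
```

item=1: odd, res = 1-1 = 0
item=4: not odd, res = 0-4 = -4
item=0: not odd, res = (-4)-0 = -4
item=6: not odd, res = (-4)-6 = -10
item=12: not odd, res = (-10)-12 = -22
item=8: not odd, res = (-22)-8 = -30
item=5: odd, res = (-30)-5 = -35

-35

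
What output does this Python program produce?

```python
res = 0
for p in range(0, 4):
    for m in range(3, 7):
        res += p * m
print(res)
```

108

p=0,m=3: res = 0+0 = 0
p=0,m=4: res = 0+0 = 0
p=0,m=5: res = 0+0 = 0
p=0,m=6: res = 0+0 = 0
p=1,m=3: res = 0+3 = 3
p=1,m=4: res = 3+4 = 7
p=1,m=5: res = 7+5 = 12
p=1,m=6: res = 12+6 = 18
p=2,m=3: res = 18+6 = 24
p=2,m=4: res = 24+8 = 32
p=2,m=5: res = 32+10 = 42
p=2,m=6: res = 42+12 = 54
p=3,m=3: res = 54+9 = 63
p=3,m=4: res = 63+12 = 75
p=3,m=5: res = 75+15 = 90
p=3,m=6: res = 90+18 = 108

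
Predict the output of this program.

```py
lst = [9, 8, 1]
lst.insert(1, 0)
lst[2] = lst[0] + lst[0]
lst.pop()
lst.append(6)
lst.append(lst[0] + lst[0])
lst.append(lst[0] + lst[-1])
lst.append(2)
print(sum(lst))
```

80

insert 0 at 1 → [9, 0, 8, 1]
lst[2] = lst[0]+lst[0] = 9+9 = 18 → [9, 0, 18, 1]
pop() removes 1 → [9, 0, 18]
append 6 → [9, 0, 18, 6]
append lst[0]+lst[0] = 9+9 = 18 → [9, 0, 18, 6, 18]
append lst[0]+lst[-1] = 9+18 = 27 → [9, 0, 18, 6, 18, 27]
append 2 → [9, 0, 18, 6, 18, 27, 2]
sum = 80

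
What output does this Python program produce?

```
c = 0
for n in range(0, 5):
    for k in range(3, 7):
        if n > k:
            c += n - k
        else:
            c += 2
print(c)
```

n=0,k=3: not 0>3, c = 0+2 = 2
n=0,k=4: not 0>4, c = 2+2 = 4
n=0,k=5: not 0>5, c = 4+2 = 6
n=0,k=6: not 0>6, c = 6+2 = 8
n=1,k=3: not 1>3, c = 8+2 = 10
n=1,k=4: not 1>4, c = 10+2 = 12
n=1,k=5: not 1>5, c = 12+2 = 14
n=1,k=6: not 1>6, c = 14+2 = 16
n=2,k=3: not 2>3, c = 16+2 = 18
n=2,k=4: not 2>4, c = 18+2 = 20
n=2,k=5: not 2>5, c = 20+2 = 22
n=2,k=6: not 2>6, c = 22+2 = 24
n=3,k=3: not 3>3, c = 24+2 = 26
n=3,k=4: not 3>4, c = 26+2 = 28
n=3,k=5: not 3>5, c = 28+2 = 30
n=3,k=6: not 3>6, c = 30+2 = 32
n=4,k=3: 4>3, c = 32+1 = 33
n=4,k=4: not 4>4, c = 33+2 = 35
n=4,k=5: not 4>5, c = 35+2 = 37
n=4,k=6: not 4>6, c = 37+2 = 39

39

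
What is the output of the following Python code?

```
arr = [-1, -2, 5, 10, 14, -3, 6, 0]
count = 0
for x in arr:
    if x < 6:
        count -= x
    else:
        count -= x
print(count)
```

x=-1: <6, count = 0-(-1) = 1
x=-2: <6, count = 1-(-2) = 3
x=5: <6, count = 3-5 = -2
x=10: not <6, count = (-2)-10 = -12
x=14: not <6, count = (-12)-14 = -26
x=-3: <6, count = (-26)-(-3) = -23
x=6: not <6, count = (-23)-6 = -29
x=0: <6, count = (-29)-0 = -29

-29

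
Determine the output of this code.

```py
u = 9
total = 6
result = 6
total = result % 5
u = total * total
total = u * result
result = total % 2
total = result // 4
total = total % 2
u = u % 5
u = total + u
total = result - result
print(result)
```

total = 6%5 = 1
u = 1*1 = 1
total = 1*6 = 6
result = 6%2 = 0
total = 0//4 = 0
total = 0%2 = 0
u = 1%5 = 1
u = 0+1 = 1
total = 0-0 = 0

0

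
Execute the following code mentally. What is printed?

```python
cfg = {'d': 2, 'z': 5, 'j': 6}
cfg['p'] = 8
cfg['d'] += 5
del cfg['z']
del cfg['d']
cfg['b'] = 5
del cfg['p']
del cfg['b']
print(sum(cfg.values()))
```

6

cfg['p'] = 8 → {'d': 2, 'z': 5, 'j': 6, 'p': 8}
cfg['d'] = 2+5 = 7 → {'d': 7, 'z': 5, 'j': 6, 'p': 8}
del 'z' → {'d': 7, 'j': 6, 'p': 8}
del 'd' → {'j': 6, 'p': 8}
cfg['b'] = 5 → {'j': 6, 'p': 8, 'b': 5}
del 'p' → {'j': 6, 'b': 5}
del 'b' → {'j': 6}
sum of values = 6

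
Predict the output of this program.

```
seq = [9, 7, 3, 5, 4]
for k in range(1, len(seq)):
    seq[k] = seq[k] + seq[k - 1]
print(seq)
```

[9, 16, 19, 24, 28]

k=1: seq[1] = 7+9 = 16 → [9, 16, 3, 5, 4]
k=2: seq[2] = 3+16 = 19 → [9, 16, 19, 5, 4]
k=3: seq[3] = 5+19 = 24 → [9, 16, 19, 24, 4]
k=4: seq[4] = 4+24 = 28 → [9, 16, 19, 24, 28]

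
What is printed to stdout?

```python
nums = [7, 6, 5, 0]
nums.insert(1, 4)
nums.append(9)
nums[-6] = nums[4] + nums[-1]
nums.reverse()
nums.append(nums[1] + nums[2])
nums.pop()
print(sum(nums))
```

33

insert 4 at 1 → [7, 4, 6, 5, 0]
append 9 → [7, 4, 6, 5, 0, 9]
nums[-6] = nums[4]+nums[-1] = 0+9 = 9 → [9, 4, 6, 5, 0, 9]
reverse → [9, 0, 5, 6, 4, 9]
append nums[1]+nums[2] = 0+5 = 5 → [9, 0, 5, 6, 4, 9, 5]
pop() removes 5 → [9, 0, 5, 6, 4, 9]
sum = 33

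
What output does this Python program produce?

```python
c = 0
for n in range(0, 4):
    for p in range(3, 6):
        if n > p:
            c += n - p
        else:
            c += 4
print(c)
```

48

n=0,p=3: not 0>3, c = 0+4 = 4
n=0,p=4: not 0>4, c = 4+4 = 8
n=0,p=5: not 0>5, c = 8+4 = 12
n=1,p=3: not 1>3, c = 12+4 = 16
n=1,p=4: not 1>4, c = 16+4 = 20
n=1,p=5: not 1>5, c = 20+4 = 24
n=2,p=3: not 2>3, c = 24+4 = 28
n=2,p=4: not 2>4, c = 28+4 = 32
n=2,p=5: not 2>5, c = 32+4 = 36
n=3,p=3: not 3>3, c = 36+4 = 40
n=3,p=4: not 3>4, c = 40+4 = 44
n=3,p=5: not 3>5, c = 44+4 = 48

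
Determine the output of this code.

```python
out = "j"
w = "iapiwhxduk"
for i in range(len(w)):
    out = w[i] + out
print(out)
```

i=0: prepend 'i' → 'ij'
i=1: prepend 'a' → 'aij'
i=2: prepend 'p' → 'paij'
i=3: prepend 'i' → 'ipaij'
i=4: prepend 'w' → 'wipaij'
i=5: prepend 'h' → 'hwipaij'
i=6: prepend 'x' → 'xhwipaij'
i=7: prepend 'd' → 'dxhwipaij'
i=8: prepend 'u' → 'udxhwipaij'
i=9: prepend 'k' → 'kudxhwipaij'

kudxhwipaij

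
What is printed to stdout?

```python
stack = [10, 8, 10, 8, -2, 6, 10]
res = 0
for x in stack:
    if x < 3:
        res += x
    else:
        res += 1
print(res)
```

4

x=10: not <3, res = 0+1 = 1
x=8: not <3, res = 1+1 = 2
x=10: not <3, res = 2+1 = 3
x=8: not <3, res = 3+1 = 4
x=-2: <3, res = 4+(-2) = 2
x=6: not <3, res = 2+1 = 3
x=10: not <3, res = 3+1 = 4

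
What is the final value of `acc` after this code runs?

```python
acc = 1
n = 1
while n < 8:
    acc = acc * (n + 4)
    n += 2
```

n=1: acc = 1*5 = 5
n=3: acc = 5*7 = 35
n=5: acc = 35*9 = 315
n=7: acc = 315*11 = 3465

3465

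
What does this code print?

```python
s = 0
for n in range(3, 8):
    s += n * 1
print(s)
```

25

n=3: s = 0+3*1 = 3
n=4: s = 3+4*1 = 7
n=5: s = 7+5*1 = 12
n=6: s = 12+6*1 = 18
n=7: s = 18+7*1 = 25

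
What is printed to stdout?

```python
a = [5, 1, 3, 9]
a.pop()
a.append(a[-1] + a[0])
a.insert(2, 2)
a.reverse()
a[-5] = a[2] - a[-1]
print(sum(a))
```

8

pop() removes 9 → [5, 1, 3]
append a[-1]+a[0] = 3+5 = 8 → [5, 1, 3, 8]
insert 2 at 2 → [5, 1, 2, 3, 8]
reverse → [8, 3, 2, 1, 5]
a[-5] = a[2]-a[-1] = 2-5 = -3 → [-3, 3, 2, 1, 5]
sum = 8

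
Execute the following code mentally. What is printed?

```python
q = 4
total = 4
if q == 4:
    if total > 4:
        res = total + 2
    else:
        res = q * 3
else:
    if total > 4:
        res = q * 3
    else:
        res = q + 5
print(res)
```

q=4, total=4
q == 4 is True; total > 4 is False
→ res = q * 3 = 12

12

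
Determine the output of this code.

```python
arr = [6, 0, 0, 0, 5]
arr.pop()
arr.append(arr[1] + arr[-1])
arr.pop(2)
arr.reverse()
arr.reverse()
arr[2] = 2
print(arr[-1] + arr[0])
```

6

pop() removes 5 → [6, 0, 0, 0]
append arr[1]+arr[-1] = 0+0 = 0 → [6, 0, 0, 0, 0]
pop(2) removes 0 → [6, 0, 0, 0]
reverse → [0, 0, 0, 6]
reverse → [6, 0, 0, 0]
arr[2] = 2 → [6, 0, 2, 0]
arr[-1]+arr[0] = 0+6 = 6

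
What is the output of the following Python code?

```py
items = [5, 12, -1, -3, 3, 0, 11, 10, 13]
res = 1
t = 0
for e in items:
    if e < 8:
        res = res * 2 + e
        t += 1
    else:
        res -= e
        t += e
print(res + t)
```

e=5: <8, res = 1*2+5 = 7; t=1
e=12: not <8, res = 7-12 = -5; t=13
e=-1: <8, res = (-5)*2+(-1) = -11; t=14
e=-3: <8, res = (-11)*2+(-3) = -25; t=15
e=3: <8, res = (-25)*2+3 = -47; t=16
e=0: <8, res = (-47)*2+0 = -94; t=17
e=11: not <8, res = (-94)-11 = -105; t=28
e=10: not <8, res = (-105)-10 = -115; t=38
e=13: not <8, res = (-115)-13 = -128; t=51
res+t = (-128)+51 = -77

-77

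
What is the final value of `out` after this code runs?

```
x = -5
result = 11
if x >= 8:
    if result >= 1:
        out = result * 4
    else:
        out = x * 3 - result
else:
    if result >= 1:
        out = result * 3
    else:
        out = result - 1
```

33

x=-5, result=11
x >= 8 is False; result >= 1 is True
→ out = result * 3 = 33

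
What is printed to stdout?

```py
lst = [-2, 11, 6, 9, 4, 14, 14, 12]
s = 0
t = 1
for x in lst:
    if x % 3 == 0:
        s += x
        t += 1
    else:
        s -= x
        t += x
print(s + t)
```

31

x=-2: not %3==0, s = 0-(-2) = 2; t=-1
x=11: not %3==0, s = 2-11 = -9; t=10
x=6: %3==0, s = (-9)+6 = -3; t=11
x=9: %3==0, s = (-3)+9 = 6; t=12
x=4: not %3==0, s = 6-4 = 2; t=16
x=14: not %3==0, s = 2-14 = -12; t=30
x=14: not %3==0, s = (-12)-14 = -26; t=44
x=12: %3==0, s = (-26)+12 = -14; t=45
s+t = (-14)+45 = 31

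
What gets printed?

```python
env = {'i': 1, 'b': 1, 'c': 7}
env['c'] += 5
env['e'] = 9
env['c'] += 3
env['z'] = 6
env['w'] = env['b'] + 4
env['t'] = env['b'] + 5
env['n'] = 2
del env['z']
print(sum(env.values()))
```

env['c'] = 7+5 = 12 → {'i': 1, 'b': 1, 'c': 12}
env['e'] = 9 → {'i': 1, 'b': 1, 'c': 12, 'e': 9}
env['c'] = 12+3 = 15 → {'i': 1, 'b': 1, 'c': 15, 'e': 9}
env['z'] = 6 → {'i': 1, 'b': 1, 'c': 15, 'e': 9, 'z': 6}
env['w'] = env['b']+4 = 5 → {'i': 1, 'b': 1, 'c': 15, 'e': 9, 'z': 6, 'w': 5}
env['t'] = env['b']+5 = 6 → {'i': 1, 'b': 1, 'c': 15, 'e': 9, 'z': 6, 'w': 5, 't': 6}
env['n'] = 2 → {'i': 1, 'b': 1, 'c': 15, 'e': 9, 'z': 6, 'w': 5, 't': 6, 'n': 2}
del 'z' → {'i': 1, 'b': 1, 'c': 15, 'e': 9, 'w': 5, 't': 6, 'n': 2}
sum of values = 39

39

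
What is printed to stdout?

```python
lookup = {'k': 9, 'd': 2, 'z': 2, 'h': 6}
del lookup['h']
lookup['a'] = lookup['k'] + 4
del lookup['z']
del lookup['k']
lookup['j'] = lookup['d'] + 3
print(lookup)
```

{'d': 2, 'a': 13, 'j': 5}

del 'h' → {'k': 9, 'd': 2, 'z': 2}
lookup['a'] = lookup['k']+4 = 13 → {'k': 9, 'd': 2, 'z': 2, 'a': 13}
del 'z' → {'k': 9, 'd': 2, 'a': 13}
del 'k' → {'d': 2, 'a': 13}
lookup['j'] = lookup['d']+3 = 5 → {'d': 2, 'a': 13, 'j': 5}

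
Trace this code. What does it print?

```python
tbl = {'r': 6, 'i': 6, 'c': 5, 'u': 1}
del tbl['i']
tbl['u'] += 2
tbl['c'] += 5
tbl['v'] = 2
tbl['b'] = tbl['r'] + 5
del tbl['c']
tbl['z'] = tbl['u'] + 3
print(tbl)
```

{'r': 6, 'u': 3, 'v': 2, 'b': 11, 'z': 6}

del 'i' → {'r': 6, 'c': 5, 'u': 1}
tbl['u'] = 1+2 = 3 → {'r': 6, 'c': 5, 'u': 3}
tbl['c'] = 5+5 = 10 → {'r': 6, 'c': 10, 'u': 3}
tbl['v'] = 2 → {'r': 6, 'c': 10, 'u': 3, 'v': 2}
tbl['b'] = tbl['r']+5 = 11 → {'r': 6, 'c': 10, 'u': 3, 'v': 2, 'b': 11}
del 'c' → {'r': 6, 'u': 3, 'v': 2, 'b': 11}
tbl['z'] = tbl['u']+3 = 6 → {'r': 6, 'u': 3, 'v': 2, 'b': 11, 'z': 6}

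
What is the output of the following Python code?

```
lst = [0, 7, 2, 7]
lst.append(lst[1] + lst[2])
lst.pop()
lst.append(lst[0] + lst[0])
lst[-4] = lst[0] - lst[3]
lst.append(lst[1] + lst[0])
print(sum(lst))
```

-5

append lst[1]+lst[2] = 7+2 = 9 → [0, 7, 2, 7, 9]
pop() removes 9 → [0, 7, 2, 7]
append lst[0]+lst[0] = 0+0 = 0 → [0, 7, 2, 7, 0]
lst[-4] = lst[0]-lst[3] = 0-7 = -7 → [0, -7, 2, 7, 0]
append lst[1]+lst[0] = (-7)+0 = -7 → [0, -7, 2, 7, 0, -7]
sum = -5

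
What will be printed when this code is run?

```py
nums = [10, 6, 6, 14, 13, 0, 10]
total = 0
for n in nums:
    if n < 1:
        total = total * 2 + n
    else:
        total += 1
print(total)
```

n=10: not <1, total = 0+1 = 1
n=6: not <1, total = 1+1 = 2
n=6: not <1, total = 2+1 = 3
n=14: not <1, total = 3+1 = 4
n=13: not <1, total = 4+1 = 5
n=0: <1, total = 5*2+0 = 10
n=10: not <1, total = 10+1 = 11

11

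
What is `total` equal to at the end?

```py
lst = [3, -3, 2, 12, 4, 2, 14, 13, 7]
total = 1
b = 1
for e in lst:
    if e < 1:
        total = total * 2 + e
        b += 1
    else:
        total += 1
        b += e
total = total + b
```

e=3: not <1, total = 1+1 = 2; b=4
e=-3: <1, total = 2*2+(-3) = 1; b=5
e=2: not <1, total = 1+1 = 2; b=7
e=12: not <1, total = 2+1 = 3; b=19
e=4: not <1, total = 3+1 = 4; b=23
e=2: not <1, total = 4+1 = 5; b=25
e=14: not <1, total = 5+1 = 6; b=39
e=13: not <1, total = 6+1 = 7; b=52
e=7: not <1, total = 7+1 = 8; b=59
total+b = 8+59 = 67

67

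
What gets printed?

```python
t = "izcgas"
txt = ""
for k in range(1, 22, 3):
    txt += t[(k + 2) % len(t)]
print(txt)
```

k=1: add t[3]='g' → 'g'
k=4: add t[0]='i' → 'gi'
k=7: add t[3]='g' → 'gig'
k=10: add t[0]='i' → 'gigi'
k=13: add t[3]='g' → 'gigig'
k=16: add t[0]='i' → 'gigigi'
k=19: add t[3]='g' → 'gigigig'

gigigig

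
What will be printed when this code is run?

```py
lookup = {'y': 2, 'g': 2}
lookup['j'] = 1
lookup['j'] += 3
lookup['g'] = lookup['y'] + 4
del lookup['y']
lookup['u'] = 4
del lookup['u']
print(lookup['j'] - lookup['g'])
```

-2

lookup['j'] = 1 → {'y': 2, 'g': 2, 'j': 1}
lookup['j'] = 1+3 = 4 → {'y': 2, 'g': 2, 'j': 4}
lookup['g'] = lookup['y']+4 = 6 → {'y': 2, 'g': 6, 'j': 4}
del 'y' → {'g': 6, 'j': 4}
lookup['u'] = 4 → {'g': 6, 'j': 4, 'u': 4}
del 'u' → {'g': 6, 'j': 4}
lookup['j']-lookup['g'] = 4-6 = -2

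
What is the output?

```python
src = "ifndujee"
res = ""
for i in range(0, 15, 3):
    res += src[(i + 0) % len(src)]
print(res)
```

i=0: add src[0]='i' → 'i'
i=3: add src[3]='d' → 'id'
i=6: add src[6]='e' → 'ide'
i=9: add src[1]='f' → 'idef'
i=12: add src[4]='u' → 'idefu'

idefu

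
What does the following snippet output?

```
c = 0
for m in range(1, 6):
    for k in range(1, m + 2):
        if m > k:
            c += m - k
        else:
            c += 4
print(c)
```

m=1,k=1: not 1>1, c = 0+4 = 4
m=1,k=2: not 1>2, c = 4+4 = 8
m=2,k=1: 2>1, c = 8+1 = 9
m=2,k=2: not 2>2, c = 9+4 = 13
m=2,k=3: not 2>3, c = 13+4 = 17
m=3,k=1: 3>1, c = 17+2 = 19
m=3,k=2: 3>2, c = 19+1 = 20
m=3,k=3: not 3>3, c = 20+4 = 24
m=3,k=4: not 3>4, c = 24+4 = 28
m=4,k=1: 4>1, c = 28+3 = 31
m=4,k=2: 4>2, c = 31+2 = 33
m=4,k=3: 4>3, c = 33+1 = 34
m=4,k=4: not 4>4, c = 34+4 = 38
m=4,k=5: not 4>5, c = 38+4 = 42
m=5,k=1: 5>1, c = 42+4 = 46
m=5,k=2: 5>2, c = 46+3 = 49
m=5,k=3: 5>3, c = 49+2 = 51
m=5,k=4: 5>4, c = 51+1 = 52
m=5,k=5: not 5>5, c = 52+4 = 56
m=5,k=6: not 5>6, c = 56+4 = 60

60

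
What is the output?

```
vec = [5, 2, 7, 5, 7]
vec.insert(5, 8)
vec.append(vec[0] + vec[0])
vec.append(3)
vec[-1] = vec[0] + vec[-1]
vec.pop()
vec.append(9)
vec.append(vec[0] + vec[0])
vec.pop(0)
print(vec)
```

[2, 7, 5, 7, 8, 10, 9, 10]

insert 8 at 5 → [5, 2, 7, 5, 7, 8]
append vec[0]+vec[0] = 5+5 = 10 → [5, 2, 7, 5, 7, 8, 10]
append 3 → [5, 2, 7, 5, 7, 8, 10, 3]
vec[-1] = vec[0]+vec[-1] = 5+3 = 8 → [5, 2, 7, 5, 7, 8, 10, 8]
pop() removes 8 → [5, 2, 7, 5, 7, 8, 10]
append 9 → [5, 2, 7, 5, 7, 8, 10, 9]
append vec[0]+vec[0] = 5+5 = 10 → [5, 2, 7, 5, 7, 8, 10, 9, 10]
pop(0) removes 5 → [2, 7, 5, 7, 8, 10, 9, 10]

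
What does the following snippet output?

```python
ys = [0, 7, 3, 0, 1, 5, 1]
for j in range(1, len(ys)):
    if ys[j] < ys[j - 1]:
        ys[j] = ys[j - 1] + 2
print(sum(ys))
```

j=1: 7>=0, unchanged → [0, 7, 3, 0, 1, 5, 1]
j=2: 3<7, ys[2] = 7+2 = 9 → [0, 7, 9, 0, 1, 5, 1]
j=3: 0<9, ys[3] = 9+2 = 11 → [0, 7, 9, 11, 1, 5, 1]
j=4: 1<11, ys[4] = 11+2 = 13 → [0, 7, 9, 11, 13, 5, 1]
j=5: 5<13, ys[5] = 13+2 = 15 → [0, 7, 9, 11, 13, 15, 1]
j=6: 1<15, ys[6] = 15+2 = 17 → [0, 7, 9, 11, 13, 15, 17]
sum = 72

72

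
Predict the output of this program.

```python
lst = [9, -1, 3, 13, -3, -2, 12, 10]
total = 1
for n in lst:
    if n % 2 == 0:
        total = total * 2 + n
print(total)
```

n=9: not even
n=-1: not even
n=3: not even
n=13: not even
n=-3: not even
n=-2: even, total = 1*2+(-2) = 0
n=12: even, total = 0*2+12 = 12
n=10: even, total = 12*2+10 = 34

34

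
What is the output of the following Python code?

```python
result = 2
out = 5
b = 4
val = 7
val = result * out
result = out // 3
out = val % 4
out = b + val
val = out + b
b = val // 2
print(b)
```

val = 2*5 = 10
result = 5//3 = 1
out = 10%4 = 2
out = 4+10 = 14
val = 14+4 = 18
b = 18//2 = 9

9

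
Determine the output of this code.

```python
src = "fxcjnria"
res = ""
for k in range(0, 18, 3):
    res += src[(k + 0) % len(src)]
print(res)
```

fjixna

k=0: add src[0]='f' → 'f'
k=3: add src[3]='j' → 'fj'
k=6: add src[6]='i' → 'fji'
k=9: add src[1]='x' → 'fjix'
k=12: add src[4]='n' → 'fjixn'
k=15: add src[7]='a' → 'fjixna'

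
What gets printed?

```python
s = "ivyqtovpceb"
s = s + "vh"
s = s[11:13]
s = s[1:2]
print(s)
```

h

+ 'vh' → 'ivyqtovpcebvh'
slice [11:13] → 'vh'
slice [1:2] → 'h'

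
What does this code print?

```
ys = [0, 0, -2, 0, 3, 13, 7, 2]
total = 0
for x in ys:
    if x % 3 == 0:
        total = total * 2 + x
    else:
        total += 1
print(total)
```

10

x=0: %3==0, total = 0*2+0 = 0
x=0: %3==0, total = 0*2+0 = 0
x=-2: not %3==0, total = 0+1 = 1
x=0: %3==0, total = 1*2+0 = 2
x=3: %3==0, total = 2*2+3 = 7
x=13: not %3==0, total = 7+1 = 8
x=7: not %3==0, total = 8+1 = 9
x=2: not %3==0, total = 9+1 = 10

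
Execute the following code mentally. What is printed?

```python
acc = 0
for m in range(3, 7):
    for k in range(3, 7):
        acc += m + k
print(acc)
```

144

m=3,k=3: acc = 0+6 = 6
m=3,k=4: acc = 6+7 = 13
m=3,k=5: acc = 13+8 = 21
m=3,k=6: acc = 21+9 = 30
m=4,k=3: acc = 30+7 = 37
m=4,k=4: acc = 37+8 = 45
m=4,k=5: acc = 45+9 = 54
m=4,k=6: acc = 54+10 = 64
m=5,k=3: acc = 64+8 = 72
m=5,k=4: acc = 72+9 = 81
m=5,k=5: acc = 81+10 = 91
m=5,k=6: acc = 91+11 = 102
m=6,k=3: acc = 102+9 = 111
m=6,k=4: acc = 111+10 = 121
m=6,k=5: acc = 121+11 = 132
m=6,k=6: acc = 132+12 = 144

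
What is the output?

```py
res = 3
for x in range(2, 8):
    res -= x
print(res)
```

-24

x=2: res = 3-2 = 1
x=3: res = 1-3 = -2
x=4: res = (-2)-4 = -6
x=5: res = (-6)-5 = -11
x=6: res = (-11)-6 = -17
x=7: res = (-17)-7 = -24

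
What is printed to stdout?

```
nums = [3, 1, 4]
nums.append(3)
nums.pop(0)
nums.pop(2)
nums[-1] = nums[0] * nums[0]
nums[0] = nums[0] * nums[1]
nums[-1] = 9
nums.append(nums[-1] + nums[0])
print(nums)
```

append 3 → [3, 1, 4, 3]
pop(0) removes 3 → [1, 4, 3]
pop(2) removes 3 → [1, 4]
nums[-1] = nums[0]*nums[0] = 1*1 = 1 → [1, 1]
nums[0] = nums[0]*nums[1] = 1*1 = 1 → [1, 1]
nums[-1] = 9 → [1, 9]
append nums[-1]+nums[0] = 9+1 = 10 → [1, 9, 10]

[1, 9, 10]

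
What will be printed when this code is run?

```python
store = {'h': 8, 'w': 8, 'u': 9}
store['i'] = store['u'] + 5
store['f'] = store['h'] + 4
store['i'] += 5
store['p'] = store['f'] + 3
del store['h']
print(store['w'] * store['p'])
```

store['i'] = store['u']+5 = 14 → {'h': 8, 'w': 8, 'u': 9, 'i': 14}
store['f'] = store['h']+4 = 12 → {'h': 8, 'w': 8, 'u': 9, 'i': 14, 'f': 12}
store['i'] = 14+5 = 19 → {'h': 8, 'w': 8, 'u': 9, 'i': 19, 'f': 12}
store['p'] = store['f']+3 = 15 → {'h': 8, 'w': 8, 'u': 9, 'i': 19, 'f': 12, 'p': 15}
del 'h' → {'w': 8, 'u': 9, 'i': 19, 'f': 12, 'p': 15}
store['w']*store['p'] = 8*15 = 120

120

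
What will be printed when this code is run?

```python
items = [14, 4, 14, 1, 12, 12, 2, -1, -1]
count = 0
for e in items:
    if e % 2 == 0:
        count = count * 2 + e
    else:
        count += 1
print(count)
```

e=14: even, count = 0*2+14 = 14
e=4: even, count = 14*2+4 = 32
e=14: even, count = 32*2+14 = 78
e=1: not even, count = 78+1 = 79
e=12: even, count = 79*2+12 = 170
e=12: even, count = 170*2+12 = 352
e=2: even, count = 352*2+2 = 706
e=-1: not even, count = 706+1 = 707
e=-1: not even, count = 707+1 = 708

708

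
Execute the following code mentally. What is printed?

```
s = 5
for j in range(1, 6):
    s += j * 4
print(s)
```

j=1: s = 5+1*4 = 9
j=2: s = 9+2*4 = 17
j=3: s = 17+3*4 = 29
j=4: s = 29+4*4 = 45
j=5: s = 45+5*4 = 65

65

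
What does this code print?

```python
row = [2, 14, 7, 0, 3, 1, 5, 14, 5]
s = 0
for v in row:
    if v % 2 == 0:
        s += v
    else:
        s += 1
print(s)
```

35

v=2: even, s = 0+2 = 2
v=14: even, s = 2+14 = 16
v=7: not even, s = 16+1 = 17
v=0: even, s = 17+0 = 17
v=3: not even, s = 17+1 = 18
v=1: not even, s = 18+1 = 19
v=5: not even, s = 19+1 = 20
v=14: even, s = 20+14 = 34
v=5: not even, s = 34+1 = 35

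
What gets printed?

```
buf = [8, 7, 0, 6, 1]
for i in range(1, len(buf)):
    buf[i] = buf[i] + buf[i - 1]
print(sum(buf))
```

i=1: buf[1] = 7+8 = 15 → [8, 15, 0, 6, 1]
i=2: buf[2] = 0+15 = 15 → [8, 15, 15, 6, 1]
i=3: buf[3] = 6+15 = 21 → [8, 15, 15, 21, 1]
i=4: buf[4] = 1+21 = 22 → [8, 15, 15, 21, 22]
sum = 81

81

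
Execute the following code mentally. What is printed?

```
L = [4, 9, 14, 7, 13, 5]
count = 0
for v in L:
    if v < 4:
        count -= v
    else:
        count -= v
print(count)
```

v=4: not <4, count = 0-4 = -4
v=9: not <4, count = (-4)-9 = -13
v=14: not <4, count = (-13)-14 = -27
v=7: not <4, count = (-27)-7 = -34
v=13: not <4, count = (-34)-13 = -47
v=5: not <4, count = (-47)-5 = -52

-52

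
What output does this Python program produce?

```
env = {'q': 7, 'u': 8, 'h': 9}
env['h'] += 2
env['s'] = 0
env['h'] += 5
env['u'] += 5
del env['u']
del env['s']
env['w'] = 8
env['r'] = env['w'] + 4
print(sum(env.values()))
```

env['h'] = 9+2 = 11 → {'q': 7, 'u': 8, 'h': 11}
env['s'] = 0 → {'q': 7, 'u': 8, 'h': 11, 's': 0}
env['h'] = 11+5 = 16 → {'q': 7, 'u': 8, 'h': 16, 's': 0}
env['u'] = 8+5 = 13 → {'q': 7, 'u': 13, 'h': 16, 's': 0}
del 'u' → {'q': 7, 'h': 16, 's': 0}
del 's' → {'q': 7, 'h': 16}
env['w'] = 8 → {'q': 7, 'h': 16, 'w': 8}
env['r'] = env['w']+4 = 12 → {'q': 7, 'h': 16, 'w': 8, 'r': 12}
sum of values = 43

43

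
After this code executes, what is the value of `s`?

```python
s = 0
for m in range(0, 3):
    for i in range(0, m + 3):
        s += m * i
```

26

m=0,i=0: s = 0+0 = 0
m=0,i=1: s = 0+0 = 0
m=0,i=2: s = 0+0 = 0
m=1,i=0: s = 0+0 = 0
m=1,i=1: s = 0+1 = 1
m=1,i=2: s = 1+2 = 3
m=1,i=3: s = 3+3 = 6
m=2,i=0: s = 6+0 = 6
m=2,i=1: s = 6+2 = 8
m=2,i=2: s = 8+4 = 12
m=2,i=3: s = 12+6 = 18
m=2,i=4: s = 18+8 = 26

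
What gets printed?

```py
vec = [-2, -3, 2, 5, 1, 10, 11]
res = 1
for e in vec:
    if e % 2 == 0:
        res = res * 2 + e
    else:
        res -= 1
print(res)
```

e=-2: even, res = 1*2+(-2) = 0
e=-3: not even, res = 0-1 = -1
e=2: even, res = (-1)*2+2 = 0
e=5: not even, res = 0-1 = -1
e=1: not even, res = (-1)-1 = -2
e=10: even, res = (-2)*2+10 = 6
e=11: not even, res = 6-1 = 5

5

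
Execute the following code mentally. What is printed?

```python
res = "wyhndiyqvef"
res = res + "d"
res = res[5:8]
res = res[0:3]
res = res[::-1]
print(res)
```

qyi

+ 'd' → 'wyhndiyqvefd'
slice [5:8] → 'iyq'
slice [0:3] → 'iyq'
reverse → 'qyi'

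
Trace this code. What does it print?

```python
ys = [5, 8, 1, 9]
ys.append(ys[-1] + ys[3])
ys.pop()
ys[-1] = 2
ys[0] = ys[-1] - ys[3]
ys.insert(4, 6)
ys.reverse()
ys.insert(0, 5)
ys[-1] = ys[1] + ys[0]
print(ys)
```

append ys[-1]+ys[3] = 9+9 = 18 → [5, 8, 1, 9, 18]
pop() removes 18 → [5, 8, 1, 9]
ys[-1] = 2 → [5, 8, 1, 2]
ys[0] = ys[-1]-ys[3] = 2-2 = 0 → [0, 8, 1, 2]
insert 6 at 4 → [0, 8, 1, 2, 6]
reverse → [6, 2, 1, 8, 0]
insert 5 at 0 → [5, 6, 2, 1, 8, 0]
ys[-1] = ys[1]+ys[0] = 6+5 = 11 → [5, 6, 2, 1, 8, 11]

[5, 6, 2, 1, 8, 11]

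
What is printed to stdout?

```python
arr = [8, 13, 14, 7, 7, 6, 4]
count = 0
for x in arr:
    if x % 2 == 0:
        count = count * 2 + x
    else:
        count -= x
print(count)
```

x=8: even, count = 0*2+8 = 8
x=13: not even, count = 8-13 = -5
x=14: even, count = (-5)*2+14 = 4
x=7: not even, count = 4-7 = -3
x=7: not even, count = (-3)-7 = -10
x=6: even, count = (-10)*2+6 = -14
x=4: even, count = (-14)*2+4 = -24

-24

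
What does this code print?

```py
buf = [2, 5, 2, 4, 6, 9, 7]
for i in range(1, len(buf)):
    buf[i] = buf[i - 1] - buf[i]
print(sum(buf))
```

i=1: buf[1] = 2-5 = -3 → [2, -3, 2, 4, 6, 9, 7]
i=2: buf[2] = (-3)-2 = -5 → [2, -3, -5, 4, 6, 9, 7]
i=3: buf[3] = (-5)-4 = -9 → [2, -3, -5, -9, 6, 9, 7]
i=4: buf[4] = (-9)-6 = -15 → [2, -3, -5, -9, -15, 9, 7]
i=5: buf[5] = (-15)-9 = -24 → [2, -3, -5, -9, -15, -24, 7]
i=6: buf[6] = (-24)-7 = -31 → [2, -3, -5, -9, -15, -24, -31]
sum = -85

-85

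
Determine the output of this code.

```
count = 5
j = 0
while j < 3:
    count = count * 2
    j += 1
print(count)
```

40

j=0: count = 5*2 = 10
j=1: count = 10*2 = 20
j=2: count = 20*2 = 40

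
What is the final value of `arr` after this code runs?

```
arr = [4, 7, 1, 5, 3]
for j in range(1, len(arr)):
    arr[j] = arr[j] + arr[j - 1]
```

j=1: arr[1] = 7+4 = 11 → [4, 11, 1, 5, 3]
j=2: arr[2] = 1+11 = 12 → [4, 11, 12, 5, 3]
j=3: arr[3] = 5+12 = 17 → [4, 11, 12, 17, 3]
j=4: arr[4] = 3+17 = 20 → [4, 11, 12, 17, 20]

[4, 11, 12, 17, 20]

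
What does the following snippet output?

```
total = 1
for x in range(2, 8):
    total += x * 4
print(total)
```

x=2: total = 1+2*4 = 9
x=3: total = 9+3*4 = 21
x=4: total = 21+4*4 = 37
x=5: total = 37+5*4 = 57
x=6: total = 57+6*4 = 81
x=7: total = 81+7*4 = 109

109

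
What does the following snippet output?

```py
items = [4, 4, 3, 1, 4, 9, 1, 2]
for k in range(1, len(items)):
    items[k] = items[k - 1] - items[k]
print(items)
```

[4, 0, -3, -4, -8, -17, -18, -20]

k=1: items[1] = 4-4 = 0 → [4, 0, 3, 1, 4, 9, 1, 2]
k=2: items[2] = 0-3 = -3 → [4, 0, -3, 1, 4, 9, 1, 2]
k=3: items[3] = (-3)-1 = -4 → [4, 0, -3, -4, 4, 9, 1, 2]
k=4: items[4] = (-4)-4 = -8 → [4, 0, -3, -4, -8, 9, 1, 2]
k=5: items[5] = (-8)-9 = -17 → [4, 0, -3, -4, -8, -17, 1, 2]
k=6: items[6] = (-17)-1 = -18 → [4, 0, -3, -4, -8, -17, -18, 2]
k=7: items[7] = (-18)-2 = -20 → [4, 0, -3, -4, -8, -17, -18, -20]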